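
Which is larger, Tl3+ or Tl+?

Both ions have Z = 81 protons, but Tl3+ has lost more electrons, so its remaining electrons feel a larger effective nuclear charge per electron and are pulled in more tightly.
Higher positive charge → smaller ion, so Tl+ > Tl3+.

Tl+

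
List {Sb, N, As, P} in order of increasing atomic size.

N < P < As < Sb

Moving right in a period, electrons are added to the same shell under a stronger nuclear pull, so atoms get smaller; moving down, a new shell is opened and atoms get larger.
All are in group 15, so atomic radius increases down the group.
So from smallest to largest: N < P < As < Sb.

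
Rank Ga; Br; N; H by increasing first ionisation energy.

Ga < Br < H < N

Removing the outermost electron gets harder across a period and easier down a group.
Here both period and group differ, so the two effects have to be weighed against each other.
Br > Ga: both are in period 4; the period trend gives Br the larger value.
H > Br: period and group pull opposite ways; the down-group shift dominates (1312 vs 1140 kJ/mol).
N > H: period and group pull opposite ways; the across-period shift dominates (1402 vs 1312 kJ/mol).
Tabulated first ionization energy (kJ/mol): H 1312, N 1402, Ga 579, Br 1140.
So from lowest to highest: Ga < Br < H < N.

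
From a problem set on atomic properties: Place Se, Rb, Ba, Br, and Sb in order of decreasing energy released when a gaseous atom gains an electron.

Se is in period 4, group 16; Br is in period 4, group 17; Rb is in period 5, group 1; Sb is in period 5, group 15; Ba is in period 6, group 2.
Electron affinity generally becomes more exothermic across a period toward the halogens and less exothermic down a group.
These span different periods and groups, so the two trends combine.
Rb > Ba: period and group pull opposite ways; the down-group shift dominates (47 vs 14 kJ/mol).
Sb > Rb: both are in period 5; the period trend gives Sb the larger value.
Se > Sb: relative to Sb, both the across-period and down-group shifts push Se's electron affinity up.
Br > Se: both are in period 4; the period trend gives Br the larger value.
Tabulated electron affinity (kJ/mol): Se 195, Br 325, Rb 47, Sb 103, Ba 14.
So from highest to lowest: Br > Se > Sb > Rb > Ba.

Br > Se > Sb > Rb > Ba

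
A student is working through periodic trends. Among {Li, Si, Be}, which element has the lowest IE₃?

The third ionization energy removes an electron from the +2 ion. For each element: Li²⁺ is already 1 electron into the core; Si²⁺ still has 2 valence electrons; Be²⁺ is the bare [He] core.
Pulling an electron out of a noble-gas core costs far more than removing a remaining valence electron, so Li and Be sit at the high end of IE_3.
Approximate IE_3 values (kJ/mol): Li 11815, Si 3232, Be 14849.
Putting it together, IE_3: Si < Li < Be.

Si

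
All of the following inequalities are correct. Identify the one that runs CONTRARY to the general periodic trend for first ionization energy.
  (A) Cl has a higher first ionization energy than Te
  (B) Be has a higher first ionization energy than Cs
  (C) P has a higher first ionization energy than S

(C)

The general trend: first ionization energy increases across a period and decreases down a group.
(A) Cl (period 3, group 17) vs Te (period 5, group 16): the stated order agrees with the simple trend.
(B) Be (period 2, group 2) vs Cs (period 6, group 1): the stated order agrees with the simple trend.
(C) P (period 3, group 15) vs S (period 3, group 16): the stated order contradicts the simple trend.
The exception is (C): S (3p⁴) ionizes more easily than half-filled P (3p³) because the paired 3p electron in S is pushed out by e⁻–e⁻ repulsion.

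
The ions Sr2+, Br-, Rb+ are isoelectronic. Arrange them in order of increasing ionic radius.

Sr2+, Rb+, Br-

All of these have 36 electrons, so size is governed by nuclear charge alone: the more protons, the stronger the pull on the same electron cloud, and the smaller the ion.
Nuclear charges: Sr2+ (Z=38), Rb+ (Z=37), Br- (Z=35).
Smallest to largest: Sr2+ < Rb+ < Br-.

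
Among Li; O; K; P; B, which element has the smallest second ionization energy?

P

Consider each +1 ion: Li⁺ is the bare [He] core; O⁺ still has 5 valence electrons; K⁺ is the bare [Ar] core; P⁺ still has 4 valence electrons; B⁺ still has 2 valence electrons.
Usually core removal costs more than valence removal, but here the competition is close: a tightly held n=2 valence electron can cost more to remove than an n=3 core electron, so the actual values have to decide it.
Valence configurations: O⁺ [He]2s²2p³, P⁺ [Ne]3s²3p², B⁺ [He]2s².
Tabulated IE_2 (kJ/mol): Li 7298, O 3388, K 3052, P 1907, B 2427.
Overall IE_2 order: P < B < K < O < Li.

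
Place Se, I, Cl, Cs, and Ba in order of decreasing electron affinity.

Cl > I > Se > Cs > Ba

Cl is in period 3, group 17; Se is in period 4, group 16; I is in period 5, group 17; Cs is in period 6, group 1; Ba is in period 6, group 2.
Atoms with high Z_eff and room in the valence shell (especially the halogens) have the most exothermic electron affinities.
These span different periods and groups, so the two trends combine.
Cs > Ba: this pair runs against the simple trend — see the exception note.
Se > Cs: both effects reinforce here, so Se is clearly the higher of the two.
I > Se: the two effects oppose for this pair; the across-period effect wins (295 vs 195 kJ/mol).
Cl > I: Cl sits above I in group 17, so the down-group effect alone puts Cl higher.
Note the exception: Cs has a higher electron affinity than Ba, contrary to the simple trend — adding an electron to Ba (ns²) has to open a new, higher-energy np subshell, which is unfavourable.
For reference (kJ/mol): Cl 349, Se 195, I 295, Cs 46, Ba 14.
So from highest to lowest: Cl > I > Se > Cs > Ba.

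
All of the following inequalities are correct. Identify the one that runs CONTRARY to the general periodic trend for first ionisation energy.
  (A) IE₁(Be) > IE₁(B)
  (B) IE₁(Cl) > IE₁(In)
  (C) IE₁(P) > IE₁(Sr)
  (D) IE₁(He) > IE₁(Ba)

(A)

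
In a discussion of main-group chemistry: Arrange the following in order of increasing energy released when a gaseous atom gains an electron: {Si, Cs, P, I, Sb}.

Si is in period 3, group 14; P is in period 3, group 15; Sb is in period 5, group 15; I is in period 5, group 17; Cs is in period 6, group 1.
Adding an electron releases more energy for atoms nearer the top right (short of the noble gases).
Here both period and group differ, so the two effects have to be weighed against each other.
P > Cs: relative to Cs, both the across-period and down-group shifts push P's electron affinity up.
Sb > P: this pair runs against the simple trend — see the exception note.
Si > Sb: period and group pull opposite ways; the down-group shift dominates (134 vs 103 kJ/mol).
I > Si: the two effects oppose for this pair; the across-period effect wins (295 vs 134 kJ/mol).
Note the exception: Sb has a higher electron affinity than P, contrary to the simple trend — both are half-filled np³, but the pairing/repulsion penalty for the added electron shrinks as the p orbitals become larger and more diffuse down the group, and for Sb that outweighs the weaker nuclear attraction.
Note the exception: Si has a higher electron affinity than P, contrary to the simple trend — adding an electron to P's half-filled 3p³ is unfavourable, so Si (3p²) has the more exothermic EA.
Approximate values (kJ/mol): Si 134, P 72, Sb 103, I 295, Cs 46.
So from lowest to highest: Cs < P < Sb < Si < I.

Cs < P < Sb < Si < I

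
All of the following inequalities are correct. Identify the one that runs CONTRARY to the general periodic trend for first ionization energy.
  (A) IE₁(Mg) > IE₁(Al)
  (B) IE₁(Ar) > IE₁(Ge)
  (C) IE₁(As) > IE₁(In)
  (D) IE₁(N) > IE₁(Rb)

(A)

The general trend: first ionization energy increases across a period and decreases down a group.
(A) Mg (period 3, group 2) vs Al (period 3, group 13): the stated order contradicts the simple trend.
(B) Ar (period 3, group 18) vs Ge (period 4, group 14): the stated order agrees with the simple trend.
(C) As (period 4, group 15) vs In (period 5, group 13): the stated order agrees with the simple trend.
(D) N (period 2, group 15) vs Rb (period 5, group 1): the stated order agrees with the simple trend.
The exception is (A): Al's single 3p electron is easier to remove than one from Mg's filled 3s².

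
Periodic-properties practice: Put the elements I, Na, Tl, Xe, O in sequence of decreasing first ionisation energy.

O, Xe, I, Tl, Na

O is in period 2, group 16; Na is in period 3, group 1; I is in period 5, group 17; Xe is in period 5, group 18; Tl is in period 6, group 13.
Removing the outermost electron gets harder across a period and easier down a group.
Neither a single period nor a single group — weigh both effects.
Tl > Na: the two effects oppose for this pair; the across-period effect wins (589 vs 496 kJ/mol).
I > Tl: both effects reinforce here, so I is clearly the higher of the two.
Xe > I: Xe lies to the right of I in period 5, so the across-period effect alone puts Xe higher.
O > Xe: period and group pull opposite ways; the down-group shift dominates (1314 vs 1170 kJ/mol).
Tabulated first ionization energy (kJ/mol): O 1314, Na 496, I 1008, Xe 1170, Tl 589.
So from highest to lowest: O > Xe > I > Tl > Na.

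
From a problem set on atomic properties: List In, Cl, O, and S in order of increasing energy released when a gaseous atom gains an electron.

In < O < S < Cl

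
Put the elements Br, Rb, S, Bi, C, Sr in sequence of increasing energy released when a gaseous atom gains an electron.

C is in period 2, group 14; S is in period 3, group 16; Br is in period 4, group 17; Rb is in period 5, group 1; Sr is in period 5, group 2; Bi is in period 6, group 15.
Electron affinity generally becomes more exothermic across a period toward the halogens and less exothermic down a group.
Here both period and group differ, so the two effects have to be weighed against each other.
Rb > Sr: this pair runs against the simple trend — see the exception note.
Bi > Rb: the two effects oppose for this pair; the across-period effect wins (91 vs 47 kJ/mol).
C > Bi: the two effects oppose for this pair; the down-group effect wins (122 vs 91 kJ/mol).
S > C: period and group pull opposite ways; the across-period shift dominates (200 vs 122 kJ/mol).
Br > S: period and group pull opposite ways; the across-period shift dominates (325 vs 200 kJ/mol).
Note the exception: Rb has a higher electron affinity than Sr, contrary to the simple trend — adding an electron to Sr (ns²) has to open a new, higher-energy np subshell, which is unfavourable.
Tabulated electron affinity (kJ/mol): C 122, S 200, Br 325, Rb 47, Sr 5, Bi 91.
So from lowest to highest: Sr < Rb < Bi < C < S < Br.

Sr, Rb, Bi, C, S, Br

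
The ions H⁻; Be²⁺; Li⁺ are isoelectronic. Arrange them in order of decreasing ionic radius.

All of these have 2 electrons, so size is governed by nuclear charge alone: the more protons, the stronger the pull on the same electron cloud, and the smaller the ion.
Nuclear charges: Be²⁺ (Z=4), Li⁺ (Z=3), H⁻ (Z=1).
Largest to smallest: H⁻ > Li⁺ > Be²⁺.

H⁻ > Li⁺ > Be²⁺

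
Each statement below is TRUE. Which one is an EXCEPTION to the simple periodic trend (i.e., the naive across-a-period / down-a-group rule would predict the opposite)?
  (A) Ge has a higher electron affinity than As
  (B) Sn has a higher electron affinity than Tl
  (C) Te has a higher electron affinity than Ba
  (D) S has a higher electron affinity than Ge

(A)

The general trend: electron affinity increases across a period and decreases down a group.
(A) Ge (period 4, group 14) vs As (period 4, group 15): the stated order contradicts the simple trend.
(B) Sn (period 5, group 14) vs Tl (period 6, group 13): the stated order agrees with the simple trend.
(C) Te (period 5, group 16) vs Ba (period 6, group 2): the stated order agrees with the simple trend.
(D) S (period 3, group 16) vs Ge (period 4, group 14): the stated order agrees with the simple trend.
The exception is (A): adding an electron to As's half-filled 4p³ is unfavourable, so Ge (4p²) has the more exothermic EA.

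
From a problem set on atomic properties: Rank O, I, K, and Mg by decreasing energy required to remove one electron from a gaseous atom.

Across a period the outer electron is held more tightly (higher IE₁); down a group it sits in a higher shell, more shielded, and comes off more easily.
These span different periods and groups, so the two trends combine.
Mg > K: both effects reinforce here, so Mg is clearly the higher of the two.
I > Mg: period and group pull opposite ways; the across-period shift dominates (1008 vs 738 kJ/mol).
O > I: the two effects oppose for this pair; the down-group effect wins (1314 vs 1008 kJ/mol).
Approximate values (kJ/mol): O 1314, Mg 738, K 419, I 1008.
So from highest to lowest: O > I > Mg > K.

O > I > Mg > K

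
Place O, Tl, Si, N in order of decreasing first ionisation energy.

N, O, Si, Tl

N is in period 2, group 15; O is in period 2, group 16; Si is in period 3, group 14; Tl is in period 6, group 13.
Removing the outermost electron gets harder across a period and easier down a group.
Neither a single period nor a single group — weigh both effects.
Si > Tl: relative to Tl, both the across-period and down-group shifts push Si's first ionization energy up.
O > Si: relative to Si, both the across-period and down-group shifts push O's first ionization energy up.
N > O: this pair runs against the simple trend — see the exception note.
Note the exception: N has a higher first ionization energy than O, contrary to the simple trend — pairing an electron in O's 2p⁴ costs repulsion energy, so O ionizes more easily than half-filled N (2p³).
Tabulated first ionization energy (kJ/mol): N 1402, O 1314, Si 786, Tl 589.
So from highest to lowest: N > O > Si > Tl.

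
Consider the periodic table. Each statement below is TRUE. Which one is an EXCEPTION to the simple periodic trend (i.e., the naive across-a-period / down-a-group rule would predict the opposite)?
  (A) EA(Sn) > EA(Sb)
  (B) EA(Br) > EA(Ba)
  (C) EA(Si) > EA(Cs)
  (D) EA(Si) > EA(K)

(A)

The general trend: electron affinity increases across a period and decreases down a group.
(A) Sn (period 5, group 14) vs Sb (period 5, group 15): the stated order contradicts the simple trend.
(B) Br (period 4, group 17) vs Ba (period 6, group 2): the stated order agrees with the simple trend.
(C) Si (period 3, group 14) vs Cs (period 6, group 1): the stated order agrees with the simple trend.
(D) Si (period 3, group 14) vs K (period 4, group 1): the stated order agrees with the simple trend.
The exception is (A): adding an electron to Sb's half-filled 5p³ is unfavourable, so Sn has the more exothermic EA.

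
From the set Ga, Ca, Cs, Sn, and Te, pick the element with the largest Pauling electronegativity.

Ca is in period 4, group 2; Ga is in period 4, group 13; Sn is in period 5, group 14; Te is in period 5, group 16; Cs is in period 6, group 1.
Atoms toward the upper right of the periodic table pull bonding electrons most strongly.
These span different periods and groups, so the two trends combine.
Ca > Cs: both effects reinforce here, so Ca is clearly the higher of the two.
Ga > Ca: both are in period 4; the period trend gives Ga the larger value.
Sn > Ga: period and group pull opposite ways; the across-period shift dominates (1.96 vs 1.81).
Te > Sn: Te lies to the right of Sn in period 5, so the across-period effect alone puts Te higher.
Tabulated electronegativity (Pauling): Ca 1.00, Ga 1.81, Sn 1.96, Te 2.10, Cs 0.79.
The largest Pauling electronegativity among these belongs to Te.

Te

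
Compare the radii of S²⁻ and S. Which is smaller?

S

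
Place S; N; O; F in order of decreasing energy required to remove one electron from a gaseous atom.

F > N > O > S

Removing the outermost electron gets harder across a period and easier down a group.
These span different periods and groups, so the two trends combine.
O > S: they share group 16; the group trend gives O the larger value.
N > O: this pair runs against the simple trend — see the exception note.
F > N: F lies to the right of N in period 2, so the across-period effect alone puts F higher.
Note the exception: N has a higher first ionization energy than O, contrary to the simple trend — pairing an electron in O's 2p⁴ costs repulsion energy, so O ionizes more easily than half-filled N (2p³).
Tabulated first ionization energy (kJ/mol): N 1402, O 1314, F 1681, S 1000.
So from highest to lowest: F > N > O > S.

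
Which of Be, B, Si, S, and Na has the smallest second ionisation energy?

Si

The second ionization energy removes an electron from the +1 ion. For each element: Be⁺ still has 1 valence electron; B⁺ still has 2 valence electrons; Si⁺ still has 3 valence electrons; S⁺ still has 5 valence electrons; Na⁺ is the bare [Ne] core.
Breaking into a closed-shell core is much more expensive than removing a leftover valence electron — Na has the largest IE_2 here.
Valence configurations: Be⁺ [He]2s¹, B⁺ [He]2s², Si⁺ [Ne]3s²3p¹, S⁺ [Ne]3s²3p³.
Tabulated IE_2 (kJ/mol): Be 1757, B 2427, Si 1577, S 2252, Na 4562.
Overall IE_2 order: Si < Be < S < B < Na.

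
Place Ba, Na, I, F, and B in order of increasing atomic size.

B is in period 2, group 13; F is in period 2, group 17; Na is in period 3, group 1; I is in period 5, group 17; Ba is in period 6, group 2.
Atomic radius shrinks across a period as nuclear charge pulls the same shell inward, and grows down a group as new shells are added.
Here both period and group differ, so the two effects have to be weighed against each other.
B > F: B lies to the left of F in period 2, so the across-period effect alone puts B larger.
I > B: period and group pull opposite ways; the down-group shift dominates (133 vs 85 pm).
Na > I: period and group pull opposite ways; the across-period shift dominates (155 vs 133 pm).
Ba > Na: the two effects oppose for this pair; the down-group effect wins (196 vs 155 pm).
Tabulated atomic radius (pm): B 85, F 64, Na 155, I 133, Ba 196.
So from smallest to largest: F < B < I < Na < Ba.

F, B, I, Na, Ba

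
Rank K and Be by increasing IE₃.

IE_3 is the cost of taking one more electron from the +2 cation: K²⁺ is already 1 electron into the core; Be²⁺ is the bare [He] core.
All of these are removing an electron from a noble-gas core or deeper; the smaller core (lower principal quantum number) is held far more tightly, and within a period the higher nuclear charge binds the same core more tightly.
Approximate IE_3 values (kJ/mol): K 4420, Be 14849.
Putting it together, IE_3: K < Be.

K < Be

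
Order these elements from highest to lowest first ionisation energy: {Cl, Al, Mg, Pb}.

Mg is in period 3, group 2; Al is in period 3, group 13; Cl is in period 3, group 17; Pb is in period 6, group 14.
First ionization energy rises across a period (greater Z_eff holds electrons more tightly) and falls down a group (valence electrons are farther from the nucleus).
These span different periods and groups, so the two trends combine.
Pb > Al: period and group pull opposite ways; the across-period shift dominates (716 vs 578 kJ/mol).
Mg > Pb: the two effects oppose for this pair; the down-group effect wins (738 vs 716 kJ/mol).
Cl > Mg: both are in period 3; the period trend gives Cl the larger value.
Note the exception: Mg has a higher first ionization energy than Al, contrary to the simple trend — Al's single 3p electron is easier to remove than one from Mg's filled 3s².
Tabulated first ionization energy (kJ/mol): Mg 738, Al 578, Cl 1251, Pb 716.
So from highest to lowest: Cl > Mg > Pb > Al.

Cl > Mg > Pb > Al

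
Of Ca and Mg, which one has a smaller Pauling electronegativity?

Ca

Mg is in period 3, group 2; Ca is in period 4, group 2.
Electronegativity increases across a period and decreases down a group, tracking effective nuclear charge and atomic size.
All are in group 2, so electronegativity increases up the group.
So Ca has the smaller Pauling electronegativity (Ca < Mg).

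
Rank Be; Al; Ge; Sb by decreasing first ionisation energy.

Be is in period 2, group 2; Al is in period 3, group 13; Ge is in period 4, group 14; Sb is in period 5, group 15.
Removing the outermost electron gets harder across a period and easier down a group.
A diagonal step moves right (one effect) and down (the opposite effect) at once.
Ge > Al: the two effects oppose for this pair; the across-period effect wins (762 vs 578 kJ/mol).
Sb > Ge: period and group pull opposite ways; the across-period shift dominates (831 vs 762 kJ/mol).
Be > Sb: period and group pull opposite ways; the down-group shift dominates (900 vs 831 kJ/mol).
Approximate values (kJ/mol): Be 900, Al 578, Ge 762, Sb 831.
So from highest to lowest: Be > Sb > Ge > Al.

Be > Sb > Ge > Al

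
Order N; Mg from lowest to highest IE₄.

N < Mg

After 3 electrons have been removed, what remains? N³⁺ still has 2 valence electrons; Mg³⁺ is already 1 electron into the core.
Pulling an electron out of a noble-gas core costs far more than removing a remaining valence electron, so Mg sits at the high end of IE_4.
The numbers (kJ/mol): N 7475, Mg 10543.
Overall IE_4 order: N < Mg.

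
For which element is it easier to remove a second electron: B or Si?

Si

The second ionization energy removes an electron from the +1 ion. For each element: B⁺ still has 2 valence electrons; Si⁺ still has 3 valence electrons.
All are still removing valence electrons, so compare the +1 ions as you would atoms: IE_2 generally rises across a period (higher Z_eff) and falls down a group (larger shell), subject to the usual subshell exceptions.
Valence configurations: B⁺ [He]2s², Si⁺ [Ne]3s²3p¹.
Tabulated IE_2 (kJ/mol): B 2427, Si 1577.
Putting it together, IE_2: Si < B.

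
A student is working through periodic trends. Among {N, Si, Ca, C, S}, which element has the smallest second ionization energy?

Ca

IE_2 is the cost of taking one more electron from the +1 cation: N⁺ still has 4 valence electrons; Si⁺ still has 3 valence electrons; Ca⁺ still has 1 valence electron; C⁺ still has 3 valence electrons; S⁺ still has 5 valence electrons.
All are still removing valence electrons, so compare the +1 ions as you would atoms: IE_2 generally rises across a period (higher Z_eff) and falls down a group (larger shell), subject to the usual subshell exceptions.
Valence configurations: N⁺ [He]2s²2p², Si⁺ [Ne]3s²3p¹, Ca⁺ [Ar]4s¹, C⁺ [He]2s²2p¹, S⁺ [Ne]3s²3p³.
The numbers (kJ/mol): N 2856, Si 1577, Ca 1145, C 2353, S 2252.
Hence IE_2: Ca < Si < S < C < N.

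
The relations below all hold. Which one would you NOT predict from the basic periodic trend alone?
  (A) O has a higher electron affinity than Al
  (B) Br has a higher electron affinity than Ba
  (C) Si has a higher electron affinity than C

The general trend: electron affinity increases across a period and decreases down a group.
(A) O (period 2, group 16) vs Al (period 3, group 13): the stated order agrees with the simple trend.
(B) Br (period 4, group 17) vs Ba (period 6, group 2): the stated order agrees with the simple trend.
(C) Si (period 3, group 14) vs C (period 2, group 14): the stated order contradicts the simple trend.
The exception is (C): Si's larger, more diffuse 3p orbitals accept an added electron slightly more readily than C's compact 2p.

(C)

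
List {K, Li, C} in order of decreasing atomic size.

K, Li, C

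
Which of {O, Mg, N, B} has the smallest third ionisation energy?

B

The third ionization energy removes an electron from the +2 ion. For each element: O²⁺ still has 4 valence electrons; Mg²⁺ is the bare [Ne] core; N²⁺ still has 3 valence electrons; B²⁺ still has 1 valence electron.
Core electrons are held far more tightly than valence electrons, so Mg tops the IE_3 order.
Valence configurations: O²⁺ [He]2s²2p², N²⁺ [He]2s²2p¹, B²⁺ [He]2s¹.
The numbers (kJ/mol): O 5300, Mg 7733, N 4578, B 3660.
Hence IE_3: B < N < O < Mg.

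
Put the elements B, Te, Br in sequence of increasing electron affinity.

B is in period 2, group 13; Br is in period 4, group 17; Te is in period 5, group 16.
EA tends to increase across a period and decrease down a group, though the pattern is less regular than for IE or radius.
Here both period and group differ, so the two effects have to be weighed against each other.
Te > B: the two effects oppose for this pair; the across-period effect wins (190 vs 27 kJ/mol).
Br > Te: relative to Te, both the across-period and down-group shifts push Br's electron affinity up.
Approximate values (kJ/mol): B 27, Br 325, Te 190.
So from lowest to highest: B < Te < Br.

B < Te < Br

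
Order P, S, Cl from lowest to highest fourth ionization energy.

The fourth ionization energy removes an electron from the +3 ion. For each element: P³⁺ still has 2 valence electrons; S³⁺ still has 3 valence electrons; Cl³⁺ still has 4 valence electrons.
All are still removing valence electrons, so compare the +3 ions as you would atoms: IE_4 generally rises across a period (higher Z_eff) and falls down a group (larger shell), subject to the usual subshell exceptions.
Valence configurations: P³⁺ [Ne]3s², S³⁺ [Ne]3s²3p¹, Cl³⁺ [Ne]3s²3p².
S³⁺ loses a lone 3p electron whereas P³⁺ must break into a filled 3s² pair, so IE_4(P) > IE_4(S) even though S has the higher nuclear charge.
Approximate IE_4 values (kJ/mol): P 4964, S 4556, Cl 5159.
Hence IE_4: S < P < Cl.

S < P < Cl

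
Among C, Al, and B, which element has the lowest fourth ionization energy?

C

IE_4 is the cost of taking one more electron from the +3 cation: C³⁺ still has 1 valence electron; Al³⁺ is the bare [Ne] core; B³⁺ is the bare [He] core.
Breaking into a closed-shell core is much more expensive than removing a leftover valence electron — Al and B have the largest IE_4 here.
The numbers (kJ/mol): C 6223, Al 11577, B 25026.
Overall IE_4 order: C < Al < B.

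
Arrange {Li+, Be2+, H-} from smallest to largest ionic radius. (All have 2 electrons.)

All of these have 2 electrons, so size is governed by nuclear charge alone: the more protons, the stronger the pull on the same electron cloud, and the smaller the ion.
Nuclear charges: Be2+ (Z=4), Li+ (Z=3), H- (Z=1).
Smallest to largest: Be2+ < Li+ < H-.

Be2+, Li+, H-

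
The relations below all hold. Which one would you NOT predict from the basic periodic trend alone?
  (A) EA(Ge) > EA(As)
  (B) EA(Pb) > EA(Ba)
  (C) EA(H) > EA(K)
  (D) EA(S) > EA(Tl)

(A)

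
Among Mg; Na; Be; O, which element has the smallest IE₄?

O

Consider each +3 ion: Mg³⁺ is already 1 electron into the core; Na³⁺ is already 2 electrons into the core; Be³⁺ is already 1 electron into the core; O³⁺ still has 3 valence electrons.
Pulling an electron out of a noble-gas core costs far more than removing a remaining valence electron, so Na, Mg and Be sit at the high end of IE_4.
Approximate IE_4 values (kJ/mol): Mg 10543, Na 9543, Be 21007, O 7469.
Overall IE_4 order: O < Na < Mg < Be.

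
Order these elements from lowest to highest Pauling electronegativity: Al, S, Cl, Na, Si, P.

Na, Al, Si, P, S, Cl

EN rises left→right (higher Z_eff, smaller atoms) and falls top→bottom (larger, more shielded atoms).
All lie in period 3, so electronegativity increases left to right.
So from lowest to highest: Na < Al < Si < P < S < Cl.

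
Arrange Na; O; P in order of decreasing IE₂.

Na > O > P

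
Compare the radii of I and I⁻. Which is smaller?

Forming I⁻ adds 1 electron to I. More electron–electron repulsion in the same shell, with unchanged nuclear charge, lets the cloud expand.
An anion is larger than its parent atom: I⁻ > I.

I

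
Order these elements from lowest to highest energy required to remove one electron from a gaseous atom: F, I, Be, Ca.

Ca < Be < I < F

Be is in period 2, group 2; F is in period 2, group 17; Ca is in period 4, group 2; I is in period 5, group 17.
First ionization energy rises across a period (greater Z_eff holds electrons more tightly) and falls down a group (valence electrons are farther from the nucleus).
Neither a single period nor a single group — weigh both effects.
Be > Ca: they share group 2; the group trend gives Be the larger value.
I > Be: the two effects oppose for this pair; the across-period effect wins (1008 vs 900 kJ/mol).
F > I: they share group 17; the group trend gives F the larger value.
For reference (kJ/mol): Be 900, F 1681, Ca 590, I 1008.
So from lowest to highest: Ca < Be < I < F.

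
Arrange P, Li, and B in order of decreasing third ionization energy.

Consider each +2 ion: P²⁺ still has 3 valence electrons; Li²⁺ is already 1 electron into the core; B²⁺ still has 1 valence electron.
Breaking into a closed-shell core is much more expensive than removing a leftover valence electron — Li has the largest IE_3 here.
Valence configurations: P²⁺ [Ne]3s²3p¹, B²⁺ [He]2s¹.
Approximate IE_3 values (kJ/mol): P 2914, Li 11815, B 3660.
So the third ionization energies run P < B < Li.

Li, B, P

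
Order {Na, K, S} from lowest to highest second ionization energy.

S, K, Na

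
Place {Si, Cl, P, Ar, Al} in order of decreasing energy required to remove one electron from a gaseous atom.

Ar > Cl > P > Si > Al

Al is in period 3, group 13; Si is in period 3, group 14; P is in period 3, group 15; Cl is in period 3, group 17; Ar is in period 3, group 18.
IE₁ increases left→right with effective nuclear charge and decreases top→bottom as the valence shell moves farther out.
All lie in period 3, so first ionization energy increases left to right.
So from highest to lowest: Ar > Cl > P > Si > Al.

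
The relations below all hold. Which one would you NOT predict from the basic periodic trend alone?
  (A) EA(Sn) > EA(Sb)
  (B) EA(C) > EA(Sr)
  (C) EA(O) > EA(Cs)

(A)

The general trend: electron affinity increases across a period and decreases down a group.
(A) Sn (period 5, group 14) vs Sb (period 5, group 15): the stated order contradicts the simple trend.
(B) C (period 2, group 14) vs Sr (period 5, group 2): the stated order agrees with the simple trend.
(C) O (period 2, group 16) vs Cs (period 6, group 1): the stated order agrees with the simple trend.
The exception is (A): adding an electron to Sb's half-filled 5p³ is unfavourable, so Sn has the more exothermic EA.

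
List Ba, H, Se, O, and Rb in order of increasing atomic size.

H is in period 1, group 1; O is in period 2, group 16; Se is in period 4, group 16; Rb is in period 5, group 1; Ba is in period 6, group 2.
Moving right in a period, electrons are added to the same shell under a stronger nuclear pull, so atoms get smaller; moving down, a new shell is opened and atoms get larger.
These span different periods and groups, so the two trends combine.
O > H: the two effects oppose for this pair; the down-group effect wins (63 vs 32 pm).
Se > O: Se sits below O in group 16, so the down-group effect alone puts Se larger.
Ba > Se: relative to Se, both the across-period and down-group shifts push Ba's atomic radius up.
Rb > Ba: period and group pull opposite ways; the across-period shift dominates (210 vs 196 pm).
Approximate values (pm): H 32, O 63, Se 116, Rb 210, Ba 196.
So from smallest to largest: H < O < Se < Ba < Rb.

H < O < Se < Ba < Rb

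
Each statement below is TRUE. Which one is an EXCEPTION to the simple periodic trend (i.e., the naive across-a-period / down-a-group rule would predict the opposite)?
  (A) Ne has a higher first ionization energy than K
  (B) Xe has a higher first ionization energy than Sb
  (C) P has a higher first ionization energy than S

(C)

The general trend: first ionization energy increases across a period and decreases down a group.
(A) Ne (period 2, group 18) vs K (period 4, group 1): the stated order agrees with the simple trend.
(B) Xe (period 5, group 18) vs Sb (period 5, group 15): the stated order agrees with the simple trend.
(C) P (period 3, group 15) vs S (period 3, group 16): the stated order contradicts the simple trend.
The exception is (C): S (3p⁴) ionizes more easily than half-filled P (3p³) because the paired 3p electron in S is pushed out by e⁻–e⁻ repulsion.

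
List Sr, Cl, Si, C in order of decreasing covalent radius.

Across a period the added protons contract the valence shell; down a group each new principal shell makes the atom larger.
Here both period and group differ, so the two effects have to be weighed against each other.
Cl > C: period and group pull opposite ways; the down-group shift dominates (99 vs 75 pm).
Si > Cl: both are in period 3; the period trend gives Si the larger value.
Sr > Si: relative to Si, both the across-period and down-group shifts push Sr's atomic radius up.
For reference (pm): C 75, Si 116, Cl 99, Sr 185.
So from largest to smallest: Sr > Si > Cl > C.

Sr > Si > Cl > C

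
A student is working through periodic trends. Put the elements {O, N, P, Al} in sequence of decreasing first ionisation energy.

N is in period 2, group 15; O is in period 2, group 16; Al is in period 3, group 13; P is in period 3, group 15.
First ionization energy rises across a period (greater Z_eff holds electrons more tightly) and falls down a group (valence electrons are farther from the nucleus).
Neither a single period nor a single group — weigh both effects.
P > Al: both are in period 3; the period trend gives P the larger value.
O > P: both effects reinforce here, so O is clearly the higher of the two.
N > O: this pair runs against the simple trend — see the exception note.
Note the exception: N has a higher first ionization energy than O, contrary to the simple trend — pairing an electron in O's 2p⁴ costs repulsion energy, so O ionizes more easily than half-filled N (2p³).
Approximate values (kJ/mol): N 1402, O 1314, Al 578, P 1012.
So from highest to lowest: N > O > P > Al.

N > O > P > Al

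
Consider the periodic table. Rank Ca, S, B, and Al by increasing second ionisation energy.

The second ionization energy removes an electron from the +1 ion. For each element: Ca⁺ still has 1 valence electron; S⁺ still has 5 valence electrons; B⁺ still has 2 valence electrons; Al⁺ still has 2 valence electrons.
All are still removing valence electrons, so compare the +1 ions as you would atoms: IE_2 generally rises across a period (higher Z_eff) and falls down a group (larger shell), subject to the usual subshell exceptions.
Valence configurations: Ca⁺ [Ar]4s¹, S⁺ [Ne]3s²3p³, B⁺ [He]2s², Al⁺ [Ne]3s².
Tabulated IE_2 (kJ/mol): Ca 1145, S 2252, B 2427, Al 1817.
Putting it together, IE_2: Ca < Al < S < B.

Ca < Al < S < B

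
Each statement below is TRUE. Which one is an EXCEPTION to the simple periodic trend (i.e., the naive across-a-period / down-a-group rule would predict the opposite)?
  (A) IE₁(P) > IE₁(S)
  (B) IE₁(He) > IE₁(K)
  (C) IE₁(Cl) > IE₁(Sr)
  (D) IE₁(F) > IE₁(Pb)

(A)

The general trend: first ionisation energy increases across a period and decreases down a group.
(A) P (period 3, group 15) vs S (period 3, group 16): the stated order contradicts the simple trend.
(B) He (period 1, group 18) vs K (period 4, group 1): the stated order agrees with the simple trend.
(C) Cl (period 3, group 17) vs Sr (period 5, group 2): the stated order agrees with the simple trend.
(D) F (period 2, group 17) vs Pb (period 6, group 14): the stated order agrees with the simple trend.
The exception is (A): S (3p⁴) ionizes more easily than half-filled P (3p³) because the paired 3p electron in S is pushed out by e⁻–e⁻ repulsion.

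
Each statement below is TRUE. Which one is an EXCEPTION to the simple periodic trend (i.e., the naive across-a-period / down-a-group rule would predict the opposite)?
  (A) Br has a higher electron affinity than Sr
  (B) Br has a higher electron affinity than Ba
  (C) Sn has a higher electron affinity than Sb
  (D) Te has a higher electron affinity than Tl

(C)

The general trend: electron affinity increases across a period and decreases down a group.
(A) Br (period 4, group 17) vs Sr (period 5, group 2): the stated order agrees with the simple trend.
(B) Br (period 4, group 17) vs Ba (period 6, group 2): the stated order agrees with the simple trend.
(C) Sn (period 5, group 14) vs Sb (period 5, group 15): the stated order contradicts the simple trend.
(D) Te (period 5, group 16) vs Tl (period 6, group 13): the stated order agrees with the simple trend.
The exception is (C): adding an electron to Sb's half-filled 5p³ is unfavourable, so Sn has the more exothermic EA.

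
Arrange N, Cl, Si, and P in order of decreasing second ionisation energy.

N, Cl, P, Si

The second ionization energy removes an electron from the +1 ion. For each element: N⁺ still has 4 valence electrons; Cl⁺ still has 6 valence electrons; Si⁺ still has 3 valence electrons; P⁺ still has 4 valence electrons.
All are still removing valence electrons, so compare the +1 ions as you would atoms: IE_2 generally rises across a period (higher Z_eff) and falls down a group (larger shell), subject to the usual subshell exceptions.
Valence configurations: N⁺ [He]2s²2p², Cl⁺ [Ne]3s²3p⁴, Si⁺ [Ne]3s²3p¹, P⁺ [Ne]3s²3p².
The numbers (kJ/mol): N 2856, Cl 2298, Si 1577, P 1907.
Overall IE_2 order: Si < P < Cl < N.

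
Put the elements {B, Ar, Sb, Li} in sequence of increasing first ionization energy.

Li is in period 2, group 1; B is in period 2, group 13; Ar is in period 3, group 18; Sb is in period 5, group 15.
Across a period the outer electron is held more tightly (higher IE₁); down a group it sits in a higher shell, more shielded, and comes off more easily.
These span different periods and groups, so the two trends combine.
B > Li: both are in period 2; the period trend gives B the larger value.
Sb > B: the two effects oppose for this pair; the across-period effect wins (831 vs 801 kJ/mol).
Ar > Sb: both effects reinforce here, so Ar is clearly the higher of the two.
Approximate values (kJ/mol): Li 520, B 801, Ar 1521, Sb 831.
So from lowest to highest: Li < B < Sb < Ar.

Li, B, Sb, Ar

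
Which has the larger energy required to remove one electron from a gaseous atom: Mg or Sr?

Mg

Mg is in period 3, group 2; Sr is in period 5, group 2.
Across a period the outer electron is held more tightly (higher IE₁); down a group it sits in a higher shell, more shielded, and comes off more easily.
All are in group 2, so first ionization energy increases up the group.
So Mg has the larger energy required to remove one electron from a gaseous atom (Mg > Sr).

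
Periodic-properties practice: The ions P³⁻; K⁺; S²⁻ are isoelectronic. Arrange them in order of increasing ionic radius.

All of these have 18 electrons, so size is governed by nuclear charge alone: the more protons, the stronger the pull on the same electron cloud, and the smaller the ion.
Nuclear charges: K⁺ (Z=19), S²⁻ (Z=16), P³⁻ (Z=15).
Smallest to largest: K⁺ < S²⁻ < P³⁻.

K⁺ < S²⁻ < P³⁻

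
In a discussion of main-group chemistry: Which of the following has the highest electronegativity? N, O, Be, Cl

O

Be is in period 2, group 2; N is in period 2, group 15; O is in period 2, group 16; Cl is in period 3, group 17.
Atoms toward the upper right of the periodic table pull bonding electrons most strongly.
Here both period and group differ, so the two effects have to be weighed against each other.
N > Be: both are in period 2; the period trend gives N the larger value.
Cl > N: period and group pull opposite ways; the across-period shift dominates (3.16 vs 3.04).
O > Cl: period and group pull opposite ways; the down-group shift dominates (3.44 vs 3.16).
Tabulated electronegativity (Pauling): Be 1.57, N 3.04, O 3.44, Cl 3.16.
The highest electronegativity among these belongs to O.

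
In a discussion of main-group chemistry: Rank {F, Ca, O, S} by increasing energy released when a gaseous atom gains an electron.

O is in period 2, group 16; F is in period 2, group 17; S is in period 3, group 16; Ca is in period 4, group 2.
EA tends to increase across a period and decrease down a group, though the pattern is less regular than for IE or radius.
Here both period and group differ, so the two effects have to be weighed against each other.
O > Ca: relative to Ca, both the across-period and down-group shifts push O's electron affinity up.
S > O: this pair runs against the simple trend — see the exception note.
F > S: relative to S, both the across-period and down-group shifts push F's electron affinity up.
Note the exception: S has a higher electron affinity than O, contrary to the simple trend — the compact 2p subshell of O repels the added electron more than S's larger 3p does.
For reference (kJ/mol): O 141, F 328, S 200, Ca 2.
So from lowest to highest: Ca < O < S < F.

Ca, O, S, F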